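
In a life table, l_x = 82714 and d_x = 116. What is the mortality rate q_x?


q_x = d_x / l_x
= 116 / 82714
= 0.0014


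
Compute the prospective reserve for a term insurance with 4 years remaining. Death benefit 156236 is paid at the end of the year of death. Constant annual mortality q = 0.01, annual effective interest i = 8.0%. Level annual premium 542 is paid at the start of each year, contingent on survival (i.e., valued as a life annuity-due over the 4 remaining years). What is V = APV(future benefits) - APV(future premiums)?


v = 1/(1+i) = 0.925926
APV(future benefits) per unit = sum_{k=0}^{3} k_p_x * q * v^(k+1) = 0.032659
APV(future benefits) = 156236 * 0.032659 = 5102.5507
Life annuity-due factor ä_{x:4} = sum_{k=0}^{3} k_p_x * v^k = 3.527199
APV(future premiums) = 542 * 3.527199 = 1911.7419
V = 5102.5507 - 1911.7419
= 3190.8088


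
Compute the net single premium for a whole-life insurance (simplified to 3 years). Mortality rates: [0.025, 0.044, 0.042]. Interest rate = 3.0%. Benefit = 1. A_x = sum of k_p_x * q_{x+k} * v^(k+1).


v = 0.970874
Year 0: k_p_x=1.0, q=0.025, term=0.024272
Year 1: k_p_x=0.975, q=0.044, term=0.040437
Year 2: k_p_x=0.9321, q=0.042, term=0.035826
A_x = 0.1005


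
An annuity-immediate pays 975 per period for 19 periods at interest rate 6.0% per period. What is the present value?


PV = PMT * (1 - (1+i)^(-n)) / i
= 975 * (1 - (1+0.06)^(-19)) / 0.06
= 975 * (1 - 0.330513) / 0.06
= 975 * 11.158116
= 10879.1636


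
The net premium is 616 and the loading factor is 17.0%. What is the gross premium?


Gross = net * (1 + loading)
= 616 * (1 + 0.17)
= 616 * 1.17
= 720.72


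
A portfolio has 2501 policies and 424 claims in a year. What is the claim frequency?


frequency = claims / policies
= 424 / 2501
= 0.1695


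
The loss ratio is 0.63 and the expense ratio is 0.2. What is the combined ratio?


Combined ratio = loss ratio + expense ratio
= 0.63 + 0.2
= 0.83


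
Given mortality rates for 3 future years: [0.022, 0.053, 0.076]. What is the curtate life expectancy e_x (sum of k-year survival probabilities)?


e_x = sum_{k=1}^{n} k_p_x
k_p_x values:
  1_p_x = 0.978
  2_p_x = 0.926166
  3_p_x = 0.855777
e_x = 2.7599


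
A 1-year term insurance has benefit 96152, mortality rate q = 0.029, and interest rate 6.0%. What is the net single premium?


NSP = benefit * q * v
v = 1/(1+i) = 0.943396
NSP = 96152 * 0.029 * 0.943396
= 2630.5736


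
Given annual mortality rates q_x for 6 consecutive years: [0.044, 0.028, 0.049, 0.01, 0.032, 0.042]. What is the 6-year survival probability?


p_k = 1 - q_k for each year
Survival = product of (1 - q_k)
= 0.956 * 0.972 * 0.951 * 0.99 * 0.968 * 0.958
= 0.8113


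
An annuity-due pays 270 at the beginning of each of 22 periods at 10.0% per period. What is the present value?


PV_due = PMT * (1-(1+i)^(-n))/i * (1+i)
PV_immediate = 2368.3159
PV_due = 2368.3159 * 1.1
= 2605.1475


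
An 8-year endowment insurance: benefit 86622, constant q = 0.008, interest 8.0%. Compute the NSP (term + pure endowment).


Term component = 3885.04
Pure endowment = 8_p_x * v^8 * benefit = 0.937764 * 0.540269 * 86622 = 43886.56
NSP = 47771.6


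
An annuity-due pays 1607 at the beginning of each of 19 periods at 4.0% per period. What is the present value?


PV_due = PMT * (1-(1+i)^(-n))/i * (1+i)
PV_immediate = 21106.2406
PV_due = 21106.2406 * 1.04
= 21950.4902


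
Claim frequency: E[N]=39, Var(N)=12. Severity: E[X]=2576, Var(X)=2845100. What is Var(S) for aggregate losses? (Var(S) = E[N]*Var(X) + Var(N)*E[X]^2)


Var(S) = E[N]*Var(X) + Var(N)*E[X]^2
= 39*2845100 + 12*2576^2
= 110958900 + 79629312
= 1.9059e+08


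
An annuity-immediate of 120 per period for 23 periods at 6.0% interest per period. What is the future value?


FV = PMT * ((1+i)^n - 1) / i
= 120 * ((1.06)^23 - 1) / 0.06
= 120 * (3.81975 - 1) / 0.06
= 5639.4993


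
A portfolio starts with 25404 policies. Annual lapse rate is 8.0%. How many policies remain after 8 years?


remaining = initial * (1 - lapse)^years
= 25404 * (1 - 0.08)^8
= 25404 * 0.513219
= 13037.8123


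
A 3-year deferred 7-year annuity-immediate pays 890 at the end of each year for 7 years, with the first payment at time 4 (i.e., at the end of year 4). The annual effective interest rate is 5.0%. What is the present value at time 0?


PV at time 3 of the 7-year annuity-immediate:
a_n = 890 * (1-(1+0.05)^(-7))/0.05 = 5149.8723
Discount back 3 years to time 0:
PV = 5149.8723 * (1+0.05)^(-3)
= 5149.8723 * 0.863838
= 4448.6533


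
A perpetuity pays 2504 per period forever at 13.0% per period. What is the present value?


PV = PMT / i
= 2504 / 0.13
= 19261.5385


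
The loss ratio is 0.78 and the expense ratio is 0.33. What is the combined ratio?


Combined ratio = loss ratio + expense ratio
= 0.78 + 0.33
= 1.11


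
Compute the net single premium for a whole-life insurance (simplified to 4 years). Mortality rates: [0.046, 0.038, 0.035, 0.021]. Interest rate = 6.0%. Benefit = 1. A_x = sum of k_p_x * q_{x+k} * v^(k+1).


v = 0.943396
Year 0: k_p_x=1.0, q=0.046, term=0.043396
Year 1: k_p_x=0.954, q=0.038, term=0.032264
Year 2: k_p_x=0.917748, q=0.035, term=0.02697
Year 3: k_p_x=0.885627, q=0.021, term=0.014731
A_x = 0.1174


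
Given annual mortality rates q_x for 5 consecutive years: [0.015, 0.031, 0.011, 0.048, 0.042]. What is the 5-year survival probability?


p_k = 1 - q_k for each year
Survival = product of (1 - q_k)
= 0.985 * 0.969 * 0.989 * 0.952 * 0.958
= 0.8609


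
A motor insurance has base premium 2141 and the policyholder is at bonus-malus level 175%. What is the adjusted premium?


adjusted = base * BM_level / 100
= 2141 * 175 / 100
= 2141 * 1.75
= 3746.75


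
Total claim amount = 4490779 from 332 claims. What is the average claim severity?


severity = total / number
= 4490779 / 332
= 13526.4428


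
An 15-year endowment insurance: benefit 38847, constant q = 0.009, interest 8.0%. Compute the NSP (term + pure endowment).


Term component = 2847.0178
Pure endowment = 15_p_x * v^15 * benefit = 0.873182 * 0.315242 * 38847 = 10693.1577
NSP = 13540.1754


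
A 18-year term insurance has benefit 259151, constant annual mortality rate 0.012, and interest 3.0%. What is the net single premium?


NSP = benefit * sum_{k=0}^{n-1} k_p_x * q * v^(k+1)
With constant q=0.012, v=0.970874
Sum = 0.150667
NSP = 259151 * 0.150667
= 39045.4188


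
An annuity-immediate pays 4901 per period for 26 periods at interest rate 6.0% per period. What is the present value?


PV = PMT * (1 - (1+i)^(-n)) / i
= 4901 * (1 - (1+0.06)^(-26)) / 0.06
= 4901 * (1 - 0.21981) / 0.06
= 4901 * 13.003166
= 63728.5175


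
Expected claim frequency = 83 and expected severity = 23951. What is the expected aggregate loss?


E[S] = E[N] * E[X]
= 83 * 23951
= 1.9879e+06


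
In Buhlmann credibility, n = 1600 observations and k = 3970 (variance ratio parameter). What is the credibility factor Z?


Z = n / (n + k)
= 1600 / (1600 + 3970)
= 1600 / 5570
= 0.2873


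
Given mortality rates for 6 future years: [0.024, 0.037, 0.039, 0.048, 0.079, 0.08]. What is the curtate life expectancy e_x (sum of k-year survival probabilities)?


e_x = sum_{k=1}^{n} k_p_x
k_p_x values:
  1_p_x = 0.976
  2_p_x = 0.939888
  3_p_x = 0.903232
  4_p_x = 0.859877
  5_p_x = 0.791947
  6_p_x = 0.728591
e_x = 5.1995


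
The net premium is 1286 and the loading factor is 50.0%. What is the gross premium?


Gross = net * (1 + loading)
= 1286 * (1 + 0.5)
= 1286 * 1.5
= 1929.0


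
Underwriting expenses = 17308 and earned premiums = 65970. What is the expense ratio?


Expense ratio = expenses / premiums
= 17308 / 65970
= 0.2624


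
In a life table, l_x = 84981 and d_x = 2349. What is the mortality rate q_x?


q_x = d_x / l_x
= 2349 / 84981
= 0.0276


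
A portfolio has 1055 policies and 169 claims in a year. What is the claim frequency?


frequency = claims / policies
= 169 / 1055
= 0.1602


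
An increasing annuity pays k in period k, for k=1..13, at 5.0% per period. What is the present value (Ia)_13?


(Ia)_n = sum_{k=1}^{n} k * v^k, v = 1/(1+i)
v = 0.952381
Sum computed term by term:
(Ia)_13 = 59.3815


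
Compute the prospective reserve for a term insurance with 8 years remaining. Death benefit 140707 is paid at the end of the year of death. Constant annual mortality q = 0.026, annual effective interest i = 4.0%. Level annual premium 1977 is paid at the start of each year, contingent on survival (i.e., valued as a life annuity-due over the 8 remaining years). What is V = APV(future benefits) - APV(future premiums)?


v = 1/(1+i) = 0.961538
APV(future benefits) per unit = sum_{k=0}^{7} k_p_x * q * v^(k+1) = 0.16079
APV(future benefits) = 140707 * 0.16079 = 22624.2738
Life annuity-due factor ä_{x:8} = sum_{k=0}^{7} k_p_x * v^k = 6.431599
APV(future premiums) = 1977 * 6.431599 = 12715.2706
V = 22624.2738 - 12715.2706
= 9909.0033


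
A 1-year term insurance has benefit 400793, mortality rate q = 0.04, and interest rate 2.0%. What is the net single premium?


NSP = benefit * q * v
v = 1/(1+i) = 0.980392
NSP = 400793 * 0.04 * 0.980392
= 15717.3725


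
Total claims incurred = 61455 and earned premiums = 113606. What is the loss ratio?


Loss ratio = claims / premiums
= 61455 / 113606
= 0.5409


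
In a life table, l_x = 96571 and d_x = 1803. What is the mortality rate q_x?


q_x = d_x / l_x
= 1803 / 96571
= 0.0187


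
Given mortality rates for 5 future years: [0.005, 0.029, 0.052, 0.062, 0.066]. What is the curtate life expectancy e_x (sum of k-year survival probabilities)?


e_x = sum_{k=1}^{n} k_p_x
k_p_x values:
  1_p_x = 0.995
  2_p_x = 0.966145
  3_p_x = 0.915905
  4_p_x = 0.859119
  5_p_x = 0.802417
e_x = 4.5386


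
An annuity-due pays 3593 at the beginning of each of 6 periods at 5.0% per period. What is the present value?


PV_due = PMT * (1-(1+i)^(-n))/i * (1+i)
PV_immediate = 18236.9616
PV_due = 18236.9616 * 1.05
= 19148.8097


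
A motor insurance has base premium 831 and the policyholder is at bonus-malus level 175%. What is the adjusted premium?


adjusted = base * BM_level / 100
= 831 * 175 / 100
= 831 * 1.75
= 1454.25


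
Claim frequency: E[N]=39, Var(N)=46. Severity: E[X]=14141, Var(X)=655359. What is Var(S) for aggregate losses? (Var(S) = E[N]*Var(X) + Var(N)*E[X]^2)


Var(S) = E[N]*Var(X) + Var(N)*E[X]^2
= 39*655359 + 46*14141^2
= 25559001 + 9198522526
= 9.2241e+09


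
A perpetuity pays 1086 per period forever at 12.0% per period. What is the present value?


PV = PMT / i
= 1086 / 0.12
= 9050.0


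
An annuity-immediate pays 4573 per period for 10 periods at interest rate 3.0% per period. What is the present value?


PV = PMT * (1 - (1+i)^(-n)) / i
= 4573 * (1 - (1+0.03)^(-10)) / 0.03
= 4573 * (1 - 0.744094) / 0.03
= 4573 * 8.530203
= 39008.6176


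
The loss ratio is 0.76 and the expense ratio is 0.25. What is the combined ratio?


Combined ratio = loss ratio + expense ratio
= 0.76 + 0.25
= 1.01


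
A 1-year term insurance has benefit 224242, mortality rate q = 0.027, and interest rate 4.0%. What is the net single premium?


NSP = benefit * q * v
v = 1/(1+i) = 0.961538
NSP = 224242 * 0.027 * 0.961538
= 5821.6673


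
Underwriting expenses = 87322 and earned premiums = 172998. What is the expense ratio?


Expense ratio = expenses / premiums
= 87322 / 172998
= 0.5048


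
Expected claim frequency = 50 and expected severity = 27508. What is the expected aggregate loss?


E[S] = E[N] * E[X]
= 50 * 27508
= 1.3754e+06


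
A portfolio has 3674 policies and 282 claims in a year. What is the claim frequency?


frequency = claims / policies
= 282 / 3674
= 0.0768


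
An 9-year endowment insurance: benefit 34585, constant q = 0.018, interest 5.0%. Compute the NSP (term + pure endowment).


Term component = 4143.5452
Pure endowment = 9_p_x * v^9 * benefit = 0.849187 * 0.644609 * 34585 = 18931.6069
NSP = 23075.1521


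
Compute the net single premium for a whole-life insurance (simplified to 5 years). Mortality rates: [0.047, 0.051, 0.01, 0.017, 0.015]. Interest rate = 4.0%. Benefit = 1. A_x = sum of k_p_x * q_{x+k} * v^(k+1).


v = 0.961538
Year 0: k_p_x=1.0, q=0.047, term=0.045192
Year 1: k_p_x=0.953, q=0.051, term=0.044936
Year 2: k_p_x=0.904397, q=0.01, term=0.00804
Year 3: k_p_x=0.895353, q=0.017, term=0.013011
Year 4: k_p_x=0.880132, q=0.015, term=0.010851
A_x = 0.122


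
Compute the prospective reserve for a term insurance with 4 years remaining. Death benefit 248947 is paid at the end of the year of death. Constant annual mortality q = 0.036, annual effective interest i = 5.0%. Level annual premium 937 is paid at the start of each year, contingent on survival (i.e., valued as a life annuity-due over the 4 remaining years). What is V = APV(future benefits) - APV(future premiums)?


v = 1/(1+i) = 0.952381
APV(future benefits) per unit = sum_{k=0}^{3} k_p_x * q * v^(k+1) = 0.121195
APV(future benefits) = 248947 * 0.121195 = 30171.1434
Life annuity-due factor ä_{x:4} = sum_{k=0}^{3} k_p_x * v^k = 3.534856
APV(future premiums) = 937 * 3.534856 = 3312.1596
V = 30171.1434 - 3312.1596
= 26858.9837


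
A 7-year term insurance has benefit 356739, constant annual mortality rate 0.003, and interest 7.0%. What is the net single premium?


NSP = benefit * sum_{k=0}^{n-1} k_p_x * q * v^(k+1)
With constant q=0.003, v=0.934579
Sum = 0.016036
NSP = 356739 * 0.016036
= 5720.6894


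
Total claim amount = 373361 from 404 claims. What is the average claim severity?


severity = total / number
= 373361 / 404
= 924.1609


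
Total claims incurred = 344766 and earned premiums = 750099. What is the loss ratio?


Loss ratio = claims / premiums
= 344766 / 750099
= 0.4596


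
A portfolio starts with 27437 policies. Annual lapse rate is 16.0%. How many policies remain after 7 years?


remaining = initial * (1 - lapse)^years
= 27437 * (1 - 0.16)^7
= 27437 * 0.29509
= 8096.3938


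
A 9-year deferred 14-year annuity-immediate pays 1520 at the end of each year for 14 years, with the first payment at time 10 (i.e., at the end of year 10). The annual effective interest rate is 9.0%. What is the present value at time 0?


PV at time 9 of the 14-year annuity-immediate:
a_n = 1520 * (1-(1+0.09)^(-14))/0.09 = 11834.9486
Discount back 9 years to time 0:
PV = 11834.9486 * (1+0.09)^(-9)
= 11834.9486 * 0.460428
= 5449.1391


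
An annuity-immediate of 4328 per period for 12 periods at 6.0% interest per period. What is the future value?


FV = PMT * ((1+i)^n - 1) / i
= 4328 * ((1.06)^12 - 1) / 0.06
= 4328 * (2.012196 - 1) / 0.06
= 73013.1055


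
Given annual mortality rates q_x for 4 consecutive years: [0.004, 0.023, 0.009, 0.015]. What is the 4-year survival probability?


p_k = 1 - q_k for each year
Survival = product of (1 - q_k)
= 0.996 * 0.977 * 0.991 * 0.985
= 0.9499


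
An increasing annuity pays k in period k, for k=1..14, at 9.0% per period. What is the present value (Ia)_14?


(Ia)_n = sum_{k=1}^{n} k * v^k, v = 1/(1+i)
v = 0.917431
Sum computed term by term:
(Ia)_14 = 47.7495


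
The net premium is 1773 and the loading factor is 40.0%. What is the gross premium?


Gross = net * (1 + loading)
= 1773 * (1 + 0.4)
= 1773 * 1.4
= 2482.2


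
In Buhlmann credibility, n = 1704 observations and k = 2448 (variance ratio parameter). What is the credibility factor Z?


Z = n / (n + k)
= 1704 / (1704 + 2448)
= 1704 / 4152
= 0.4104


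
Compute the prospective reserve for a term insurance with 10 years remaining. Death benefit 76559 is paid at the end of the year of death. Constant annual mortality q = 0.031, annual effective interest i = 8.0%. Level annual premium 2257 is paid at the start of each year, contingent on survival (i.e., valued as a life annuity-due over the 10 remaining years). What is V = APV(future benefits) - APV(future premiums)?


v = 1/(1+i) = 0.925926
APV(future benefits) per unit = sum_{k=0}^{9} k_p_x * q * v^(k+1) = 0.184865
APV(future benefits) = 76559 * 0.184865 = 14153.0588
Life annuity-due factor ä_{x:10} = sum_{k=0}^{9} k_p_x * v^k = 6.440449
APV(future premiums) = 2257 * 6.440449 = 14536.0925
V = 14153.0588 - 14536.0925
= -383.0338


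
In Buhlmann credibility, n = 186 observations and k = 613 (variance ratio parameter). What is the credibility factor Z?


Z = n / (n + k)
= 186 / (186 + 613)
= 186 / 799
= 0.2328


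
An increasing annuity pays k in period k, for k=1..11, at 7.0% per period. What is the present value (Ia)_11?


(Ia)_n = sum_{k=1}^{n} k * v^k, v = 1/(1+i)
v = 0.934579
Sum computed term by term:
(Ia)_11 = 39.9652


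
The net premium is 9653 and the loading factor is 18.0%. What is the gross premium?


Gross = net * (1 + loading)
= 9653 * (1 + 0.18)
= 9653 * 1.18
= 11390.54


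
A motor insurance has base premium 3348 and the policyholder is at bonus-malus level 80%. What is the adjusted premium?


adjusted = base * BM_level / 100
= 3348 * 80 / 100
= 3348 * 0.8
= 2678.4


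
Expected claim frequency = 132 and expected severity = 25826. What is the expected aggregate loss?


E[S] = E[N] * E[X]
= 132 * 25826
= 3.4090e+06


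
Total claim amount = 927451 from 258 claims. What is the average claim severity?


severity = total / number
= 927451 / 258
= 3594.7713


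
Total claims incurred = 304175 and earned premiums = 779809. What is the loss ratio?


Loss ratio = claims / premiums
= 304175 / 779809
= 0.3901


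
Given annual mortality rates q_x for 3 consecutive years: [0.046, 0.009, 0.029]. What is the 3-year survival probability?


p_k = 1 - q_k for each year
Survival = product of (1 - q_k)
= 0.954 * 0.991 * 0.971
= 0.918


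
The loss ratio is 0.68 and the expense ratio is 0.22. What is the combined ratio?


Combined ratio = loss ratio + expense ratio
= 0.68 + 0.22
= 0.9


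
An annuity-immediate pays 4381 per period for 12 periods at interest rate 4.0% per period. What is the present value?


PV = PMT * (1 - (1+i)^(-n)) / i
= 4381 * (1 - (1+0.04)^(-12)) / 0.04
= 4381 * (1 - 0.624597) / 0.04
= 4381 * 9.385074
= 41116.0081


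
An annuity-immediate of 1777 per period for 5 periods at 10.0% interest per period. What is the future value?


FV = PMT * ((1+i)^n - 1) / i
= 1777 * ((1.1)^5 - 1) / 0.1
= 1777 * (1.61051 - 1) / 0.1
= 10848.7627


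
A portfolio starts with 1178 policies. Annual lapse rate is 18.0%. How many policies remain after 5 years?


remaining = initial * (1 - lapse)^years
= 1178 * (1 - 0.18)^5
= 1178 * 0.37074
= 436.7315


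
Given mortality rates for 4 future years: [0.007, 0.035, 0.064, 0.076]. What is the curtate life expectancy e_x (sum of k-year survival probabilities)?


e_x = sum_{k=1}^{n} k_p_x
k_p_x values:
  1_p_x = 0.993
  2_p_x = 0.958245
  3_p_x = 0.896917
  4_p_x = 0.828752
e_x = 3.6769


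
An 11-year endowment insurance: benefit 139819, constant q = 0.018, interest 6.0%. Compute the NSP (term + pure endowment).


Term component = 18346.9902
Pure endowment = 11_p_x * v^11 * benefit = 0.818892 * 0.526788 * 139819 = 60315.376
NSP = 78662.3661


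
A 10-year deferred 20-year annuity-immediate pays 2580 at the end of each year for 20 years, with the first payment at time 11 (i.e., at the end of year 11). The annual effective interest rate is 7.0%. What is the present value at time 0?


PV at time 10 of the 20-year annuity-immediate:
a_n = 2580 * (1-(1+0.07)^(-20))/0.07 = 27332.5568
Discount back 10 years to time 0:
PV = 27332.5568 * (1+0.07)^(-10)
= 27332.5568 * 0.508349
= 13894.4859


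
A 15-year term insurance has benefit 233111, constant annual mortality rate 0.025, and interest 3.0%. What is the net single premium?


NSP = benefit * sum_{k=0}^{n-1} k_p_x * q * v^(k+1)
With constant q=0.025, v=0.970874
Sum = 0.254979
NSP = 233111 * 0.254979
= 59438.3409


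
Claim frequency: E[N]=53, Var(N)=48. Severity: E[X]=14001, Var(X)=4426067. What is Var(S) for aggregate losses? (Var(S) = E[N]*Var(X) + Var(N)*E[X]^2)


Var(S) = E[N]*Var(X) + Var(N)*E[X]^2
= 53*4426067 + 48*14001^2
= 234581551 + 9409344048
= 9.6439e+09


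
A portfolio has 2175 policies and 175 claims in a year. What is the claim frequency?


frequency = claims / policies
= 175 / 2175
= 0.0805


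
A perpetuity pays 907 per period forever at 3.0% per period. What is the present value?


PV = PMT / i
= 907 / 0.03
= 30233.3333


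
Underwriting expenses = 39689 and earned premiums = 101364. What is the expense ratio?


Expense ratio = expenses / premiums
= 39689 / 101364
= 0.3915


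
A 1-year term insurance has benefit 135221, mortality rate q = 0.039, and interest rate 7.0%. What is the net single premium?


NSP = benefit * q * v
v = 1/(1+i) = 0.934579
NSP = 135221 * 0.039 * 0.934579
= 4928.6159


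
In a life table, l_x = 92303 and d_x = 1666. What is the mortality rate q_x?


q_x = d_x / l_x
= 1666 / 92303
= 0.018


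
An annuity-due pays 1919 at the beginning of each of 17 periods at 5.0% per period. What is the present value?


PV_due = PMT * (1-(1+i)^(-n))/i * (1+i)
PV_immediate = 21634.9331
PV_due = 21634.9331 * 1.05
= 22716.6798


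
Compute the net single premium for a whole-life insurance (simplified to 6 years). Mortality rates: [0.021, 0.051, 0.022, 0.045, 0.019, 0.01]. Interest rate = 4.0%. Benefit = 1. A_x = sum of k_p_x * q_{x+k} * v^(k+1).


v = 0.961538
Year 0: k_p_x=1.0, q=0.021, term=0.020192
Year 1: k_p_x=0.979, q=0.051, term=0.046162
Year 2: k_p_x=0.929071, q=0.022, term=0.018171
Year 3: k_p_x=0.908631, q=0.045, term=0.034952
Year 4: k_p_x=0.867743, q=0.019, term=0.013551
Year 5: k_p_x=0.851256, q=0.01, term=0.006728
A_x = 0.1398


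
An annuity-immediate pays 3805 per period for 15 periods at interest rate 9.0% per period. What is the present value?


PV = PMT * (1 - (1+i)^(-n)) / i
= 3805 * (1 - (1+0.09)^(-15)) / 0.09
= 3805 * (1 - 0.274538) / 0.09
= 3805 * 8.060688
= 30670.9195


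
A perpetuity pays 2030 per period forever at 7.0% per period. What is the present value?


PV = PMT / i
= 2030 / 0.07
= 29000.0


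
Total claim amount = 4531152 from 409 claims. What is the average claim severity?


severity = total / number
= 4531152 / 409
= 11078.6112


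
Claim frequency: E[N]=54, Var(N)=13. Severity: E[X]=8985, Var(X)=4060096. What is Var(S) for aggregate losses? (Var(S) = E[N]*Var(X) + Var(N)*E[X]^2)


Var(S) = E[N]*Var(X) + Var(N)*E[X]^2
= 54*4060096 + 13*8985^2
= 219245184 + 1049492925
= 1.2687e+09


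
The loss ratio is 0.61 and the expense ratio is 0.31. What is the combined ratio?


Combined ratio = loss ratio + expense ratio
= 0.61 + 0.31
= 0.92


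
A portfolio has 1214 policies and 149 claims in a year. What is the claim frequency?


frequency = claims / policies
= 149 / 1214
= 0.1227


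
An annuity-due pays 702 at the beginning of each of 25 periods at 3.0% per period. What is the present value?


PV_due = PMT * (1-(1+i)^(-n))/i * (1+i)
PV_immediate = 12224.0297
PV_due = 12224.0297 * 1.03
= 12590.7506


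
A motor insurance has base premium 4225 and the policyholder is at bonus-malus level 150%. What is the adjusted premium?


adjusted = base * BM_level / 100
= 4225 * 150 / 100
= 4225 * 1.5
= 6337.5


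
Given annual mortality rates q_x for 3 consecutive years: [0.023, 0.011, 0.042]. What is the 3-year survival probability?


p_k = 1 - q_k for each year
Survival = product of (1 - q_k)
= 0.977 * 0.989 * 0.958
= 0.9257


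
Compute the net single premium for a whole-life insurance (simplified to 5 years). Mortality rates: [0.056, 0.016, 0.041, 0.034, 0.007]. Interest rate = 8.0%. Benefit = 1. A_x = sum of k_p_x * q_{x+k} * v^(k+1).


v = 0.925926
Year 0: k_p_x=1.0, q=0.056, term=0.051852
Year 1: k_p_x=0.944, q=0.016, term=0.012949
Year 2: k_p_x=0.928896, q=0.041, term=0.030233
Year 3: k_p_x=0.890811, q=0.034, term=0.022262
Year 4: k_p_x=0.860524, q=0.007, term=0.0041
A_x = 0.1214


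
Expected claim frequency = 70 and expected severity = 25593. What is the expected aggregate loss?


E[S] = E[N] * E[X]
= 70 * 25593
= 1.7915e+06


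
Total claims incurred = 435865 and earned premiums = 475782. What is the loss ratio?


Loss ratio = claims / premiums
= 435865 / 475782
= 0.9161


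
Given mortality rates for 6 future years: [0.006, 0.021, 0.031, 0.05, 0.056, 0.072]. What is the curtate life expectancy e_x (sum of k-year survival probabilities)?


e_x = sum_{k=1}^{n} k_p_x
k_p_x values:
  1_p_x = 0.994
  2_p_x = 0.973126
  3_p_x = 0.942959
  4_p_x = 0.895811
  5_p_x = 0.845646
  6_p_x = 0.784759
e_x = 5.4363


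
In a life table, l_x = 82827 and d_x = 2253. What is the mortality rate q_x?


q_x = d_x / l_x
= 2253 / 82827
= 0.0272


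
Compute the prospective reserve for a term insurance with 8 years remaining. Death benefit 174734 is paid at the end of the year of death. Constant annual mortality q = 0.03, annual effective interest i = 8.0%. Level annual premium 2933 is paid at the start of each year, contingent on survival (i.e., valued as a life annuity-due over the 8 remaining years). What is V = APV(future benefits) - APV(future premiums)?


v = 1/(1+i) = 0.925926
APV(future benefits) per unit = sum_{k=0}^{7} k_p_x * q * v^(k+1) = 0.157246
APV(future benefits) = 174734 * 0.157246 = 27476.1836
Life annuity-due factor ä_{x:8} = sum_{k=0}^{7} k_p_x * v^k = 5.660848
APV(future premiums) = 2933 * 5.660848 = 16603.2671
V = 27476.1836 - 16603.2671
= 10872.9165


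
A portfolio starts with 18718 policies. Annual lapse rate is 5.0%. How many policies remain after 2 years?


remaining = initial * (1 - lapse)^years
= 18718 * (1 - 0.05)^2
= 18718 * 0.9025
= 16892.995


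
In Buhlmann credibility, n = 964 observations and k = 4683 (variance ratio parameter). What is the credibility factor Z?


Z = n / (n + k)
= 964 / (964 + 4683)
= 964 / 5647
= 0.1707


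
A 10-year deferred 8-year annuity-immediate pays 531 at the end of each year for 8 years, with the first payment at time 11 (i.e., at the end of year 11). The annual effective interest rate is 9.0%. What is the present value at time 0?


PV at time 10 of the 8-year annuity-immediate:
a_n = 531 * (1-(1+0.09)^(-8))/0.09 = 2938.9889
Discount back 10 years to time 0:
PV = 2938.9889 * (1+0.09)^(-10)
= 2938.9889 * 0.422411
= 1241.4607


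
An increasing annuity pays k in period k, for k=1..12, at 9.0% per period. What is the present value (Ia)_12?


(Ia)_n = sum_{k=1}^{n} k * v^k, v = 1/(1+i)
v = 0.917431
Sum computed term by term:
(Ia)_12 = 39.3197


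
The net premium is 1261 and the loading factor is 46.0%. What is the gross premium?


Gross = net * (1 + loading)
= 1261 * (1 + 0.46)
= 1261 * 1.46
= 1841.06


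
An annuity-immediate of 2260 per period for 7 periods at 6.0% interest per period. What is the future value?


FV = PMT * ((1+i)^n - 1) / i
= 2260 * ((1.06)^7 - 1) / 0.06
= 2260 * (1.50363 - 1) / 0.06
= 18970.0731


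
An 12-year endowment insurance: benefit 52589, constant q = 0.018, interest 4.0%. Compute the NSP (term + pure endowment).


Term component = 8123.3038
Pure endowment = 12_p_x * v^12 * benefit = 0.804151 * 0.624597 * 52589 = 26413.91
NSP = 34537.2138


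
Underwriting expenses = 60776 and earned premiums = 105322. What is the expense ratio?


Expense ratio = expenses / premiums
= 60776 / 105322
= 0.577


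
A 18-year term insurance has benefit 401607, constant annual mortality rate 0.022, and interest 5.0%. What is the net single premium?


NSP = benefit * sum_{k=0}^{n-1} k_p_x * q * v^(k+1)
With constant q=0.022, v=0.952381
Sum = 0.220484
NSP = 401607 * 0.220484
= 88548.0898


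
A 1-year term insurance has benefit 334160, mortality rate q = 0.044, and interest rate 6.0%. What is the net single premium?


NSP = benefit * q * v
v = 1/(1+i) = 0.943396
NSP = 334160 * 0.044 * 0.943396
= 13870.7925


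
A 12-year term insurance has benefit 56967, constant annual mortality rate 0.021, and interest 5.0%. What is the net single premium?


NSP = benefit * sum_{k=0}^{n-1} k_p_x * q * v^(k+1)
With constant q=0.021, v=0.952381
Sum = 0.168107
NSP = 56967 * 0.168107
= 9576.538


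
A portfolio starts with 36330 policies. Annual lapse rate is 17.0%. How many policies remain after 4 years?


remaining = initial * (1 - lapse)^years
= 36330 * (1 - 0.17)^4
= 36330 * 0.474583
= 17241.608


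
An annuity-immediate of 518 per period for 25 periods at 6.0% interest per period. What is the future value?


FV = PMT * ((1+i)^n - 1) / i
= 518 * ((1.06)^25 - 1) / 0.06
= 518 * (4.291871 - 1) / 0.06
= 28419.8172


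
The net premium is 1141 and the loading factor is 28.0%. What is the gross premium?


Gross = net * (1 + loading)
= 1141 * (1 + 0.28)
= 1141 * 1.28
= 1460.48


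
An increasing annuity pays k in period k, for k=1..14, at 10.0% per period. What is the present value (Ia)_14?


(Ia)_n = sum_{k=1}^{n} k * v^k, v = 1/(1+i)
v = 0.909091
Sum computed term by term:
(Ia)_14 = 44.1672


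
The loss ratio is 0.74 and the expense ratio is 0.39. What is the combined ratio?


Combined ratio = loss ratio + expense ratio
= 0.74 + 0.39
= 1.13


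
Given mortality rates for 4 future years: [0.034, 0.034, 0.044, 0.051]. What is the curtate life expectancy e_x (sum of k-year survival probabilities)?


e_x = sum_{k=1}^{n} k_p_x
k_p_x values:
  1_p_x = 0.966
  2_p_x = 0.933156
  3_p_x = 0.892097
  4_p_x = 0.8466
e_x = 3.6379


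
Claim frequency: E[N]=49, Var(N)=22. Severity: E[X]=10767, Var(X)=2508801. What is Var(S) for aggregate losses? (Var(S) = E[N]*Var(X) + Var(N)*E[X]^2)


Var(S) = E[N]*Var(X) + Var(N)*E[X]^2
= 49*2508801 + 22*10767^2
= 122931249 + 2550422358
= 2.6734e+09


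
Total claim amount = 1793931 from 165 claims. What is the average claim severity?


severity = total / number
= 1793931 / 165
= 10872.3091


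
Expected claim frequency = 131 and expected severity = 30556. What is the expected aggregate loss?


E[S] = E[N] * E[X]
= 131 * 30556
= 4.0028e+06


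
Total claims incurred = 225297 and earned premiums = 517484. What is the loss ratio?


Loss ratio = claims / premiums
= 225297 / 517484
= 0.4354


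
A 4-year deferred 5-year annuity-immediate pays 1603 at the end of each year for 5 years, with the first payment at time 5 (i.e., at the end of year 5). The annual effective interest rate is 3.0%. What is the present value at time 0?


PV at time 4 of the 5-year annuity-immediate:
a_n = 1603 * (1-(1+0.03)^(-5))/0.03 = 7341.2706
Discount back 4 years to time 0:
PV = 7341.2706 * (1+0.03)^(-4)
= 7341.2706 * 0.888487
= 6522.6239


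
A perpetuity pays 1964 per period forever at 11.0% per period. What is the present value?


PV = PMT / i
= 1964 / 0.11
= 17854.5455


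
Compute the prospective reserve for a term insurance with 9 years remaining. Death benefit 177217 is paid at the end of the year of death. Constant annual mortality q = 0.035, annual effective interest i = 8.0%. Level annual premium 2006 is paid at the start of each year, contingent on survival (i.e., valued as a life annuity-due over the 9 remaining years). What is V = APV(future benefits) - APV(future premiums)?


v = 1/(1+i) = 0.925926
APV(future benefits) per unit = sum_{k=0}^{8} k_p_x * q * v^(k+1) = 0.193863
APV(future benefits) = 177217 * 0.193863 = 34355.8378
Life annuity-due factor ä_{x:9} = sum_{k=0}^{8} k_p_x * v^k = 5.982062
APV(future premiums) = 2006 * 5.982062 = 12000.0154
V = 34355.8378 - 12000.0154
= 22355.8224


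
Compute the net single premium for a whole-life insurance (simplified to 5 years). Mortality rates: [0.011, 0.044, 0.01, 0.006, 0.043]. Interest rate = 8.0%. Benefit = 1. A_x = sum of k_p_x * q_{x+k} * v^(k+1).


v = 0.925926
Year 0: k_p_x=1.0, q=0.011, term=0.010185
Year 1: k_p_x=0.989, q=0.044, term=0.037308
Year 2: k_p_x=0.945484, q=0.01, term=0.007506
Year 3: k_p_x=0.936029, q=0.006, term=0.004128
Year 4: k_p_x=0.930413, q=0.043, term=0.027229
A_x = 0.0864


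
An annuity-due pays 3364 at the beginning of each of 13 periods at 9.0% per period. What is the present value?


PV_due = PMT * (1-(1+i)^(-n))/i * (1+i)
PV_immediate = 25185.9448
PV_due = 25185.9448 * 1.09
= 27452.6798


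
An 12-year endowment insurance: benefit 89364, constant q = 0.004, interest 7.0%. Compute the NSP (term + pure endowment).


Term component = 2786.4078
Pure endowment = 12_p_x * v^12 * benefit = 0.953042 * 0.444012 * 89364 = 37815.4549
NSP = 40601.8627


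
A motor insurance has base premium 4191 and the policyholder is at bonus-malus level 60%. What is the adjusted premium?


adjusted = base * BM_level / 100
= 4191 * 60 / 100
= 4191 * 0.6
= 2514.6


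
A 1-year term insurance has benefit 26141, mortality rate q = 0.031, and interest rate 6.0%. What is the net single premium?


NSP = benefit * q * v
v = 1/(1+i) = 0.943396
NSP = 26141 * 0.031 * 0.943396
= 764.5009


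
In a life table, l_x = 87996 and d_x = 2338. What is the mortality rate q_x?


q_x = d_x / l_x
= 2338 / 87996
= 0.0266


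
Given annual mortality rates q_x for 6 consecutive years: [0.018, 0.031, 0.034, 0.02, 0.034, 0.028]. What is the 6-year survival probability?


p_k = 1 - q_k for each year
Survival = product of (1 - q_k)
= 0.982 * 0.969 * 0.966 * 0.98 * 0.966 * 0.972
= 0.8458


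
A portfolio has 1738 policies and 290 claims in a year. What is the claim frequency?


frequency = claims / policies
= 290 / 1738
= 0.1669


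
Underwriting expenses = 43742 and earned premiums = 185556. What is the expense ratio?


Expense ratio = expenses / premiums
= 43742 / 185556
= 0.2357


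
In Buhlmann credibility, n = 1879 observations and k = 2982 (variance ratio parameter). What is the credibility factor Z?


Z = n / (n + k)
= 1879 / (1879 + 2982)
= 1879 / 4861
= 0.3865


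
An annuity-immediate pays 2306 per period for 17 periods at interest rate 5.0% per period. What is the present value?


PV = PMT * (1 - (1+i)^(-n)) / i
= 2306 * (1 - (1+0.05)^(-17)) / 0.05
= 2306 * (1 - 0.436297) / 0.05
= 2306 * 11.274066
= 25997.9968


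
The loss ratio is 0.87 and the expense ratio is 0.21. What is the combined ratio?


Combined ratio = loss ratio + expense ratio
= 0.87 + 0.21
= 1.08


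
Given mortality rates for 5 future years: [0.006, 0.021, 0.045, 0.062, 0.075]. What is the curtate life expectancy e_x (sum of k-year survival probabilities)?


e_x = sum_{k=1}^{n} k_p_x
k_p_x values:
  1_p_x = 0.994
  2_p_x = 0.973126
  3_p_x = 0.929335
  4_p_x = 0.871717
  5_p_x = 0.806338
e_x = 4.5745


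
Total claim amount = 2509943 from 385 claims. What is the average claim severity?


severity = total / number
= 2509943 / 385
= 6519.3325


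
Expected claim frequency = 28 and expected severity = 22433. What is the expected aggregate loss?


E[S] = E[N] * E[X]
= 28 * 22433
= 628124


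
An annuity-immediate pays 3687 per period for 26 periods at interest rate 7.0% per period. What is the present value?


PV = PMT * (1 - (1+i)^(-n)) / i
= 3687 * (1 - (1+0.07)^(-26)) / 0.07
= 3687 * (1 - 0.172195) / 0.07
= 3687 * 11.825779
= 43601.646


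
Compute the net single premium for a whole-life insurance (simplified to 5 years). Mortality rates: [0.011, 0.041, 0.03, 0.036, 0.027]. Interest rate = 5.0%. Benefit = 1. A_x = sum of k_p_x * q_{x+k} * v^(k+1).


v = 0.952381
Year 0: k_p_x=1.0, q=0.011, term=0.010476
Year 1: k_p_x=0.989, q=0.041, term=0.036779
Year 2: k_p_x=0.948451, q=0.03, term=0.024579
Year 3: k_p_x=0.919997, q=0.036, term=0.027248
Year 4: k_p_x=0.886878, q=0.027, term=0.018762
A_x = 0.1178


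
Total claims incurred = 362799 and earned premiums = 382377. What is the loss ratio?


Loss ratio = claims / premiums
= 362799 / 382377
= 0.9488


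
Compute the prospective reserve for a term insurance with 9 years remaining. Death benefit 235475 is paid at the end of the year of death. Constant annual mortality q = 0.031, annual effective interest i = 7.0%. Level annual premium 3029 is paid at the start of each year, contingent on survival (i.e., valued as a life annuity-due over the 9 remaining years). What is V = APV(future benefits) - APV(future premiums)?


v = 1/(1+i) = 0.934579
APV(future benefits) per unit = sum_{k=0}^{8} k_p_x * q * v^(k+1) = 0.181183
APV(future benefits) = 235475 * 0.181183 = 42664.0473
Life annuity-due factor ä_{x:9} = sum_{k=0}^{8} k_p_x * v^k = 6.253733
APV(future premiums) = 3029 * 6.253733 = 18942.557
V = 42664.0473 - 18942.557
= 23721.4903


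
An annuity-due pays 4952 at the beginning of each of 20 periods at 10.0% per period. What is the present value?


PV_due = PMT * (1-(1+i)^(-n))/i * (1+i)
PV_immediate = 42159.1675
PV_due = 42159.1675 * 1.1
= 46375.0843


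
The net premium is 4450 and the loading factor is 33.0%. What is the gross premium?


Gross = net * (1 + loading)
= 4450 * (1 + 0.33)
= 4450 * 1.33
= 5918.5


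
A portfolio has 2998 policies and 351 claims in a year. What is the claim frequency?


frequency = claims / policies
= 351 / 2998
= 0.1171


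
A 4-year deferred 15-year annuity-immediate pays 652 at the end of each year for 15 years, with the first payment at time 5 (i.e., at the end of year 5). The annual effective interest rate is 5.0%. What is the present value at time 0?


PV at time 4 of the 15-year annuity-immediate:
a_n = 652 * (1-(1+0.05)^(-15))/0.05 = 6767.537
Discount back 4 years to time 0:
PV = 6767.537 * (1+0.05)^(-4)
= 6767.537 * 0.822702
= 5567.6695


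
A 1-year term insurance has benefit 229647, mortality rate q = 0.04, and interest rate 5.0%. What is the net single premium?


NSP = benefit * q * v
v = 1/(1+i) = 0.952381
NSP = 229647 * 0.04 * 0.952381
= 8748.4571


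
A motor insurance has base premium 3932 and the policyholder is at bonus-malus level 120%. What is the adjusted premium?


adjusted = base * BM_level / 100
= 3932 * 120 / 100
= 3932 * 1.2
= 4718.4


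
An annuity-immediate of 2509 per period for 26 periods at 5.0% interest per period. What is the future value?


FV = PMT * ((1+i)^n - 1) / i
= 2509 * ((1.05)^26 - 1) / 0.05
= 2509 * (3.555673 - 1) / 0.05
= 128243.6555


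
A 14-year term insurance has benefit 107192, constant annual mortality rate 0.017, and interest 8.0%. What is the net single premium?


NSP = benefit * sum_{k=0}^{n-1} k_p_x * q * v^(k+1)
With constant q=0.017, v=0.925926
Sum = 0.128323
NSP = 107192 * 0.128323
= 13755.2046


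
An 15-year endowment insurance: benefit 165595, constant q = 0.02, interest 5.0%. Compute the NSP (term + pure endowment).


Term component = 30504.2849
Pure endowment = 15_p_x * v^15 * benefit = 0.738569 * 0.481017 * 165595 = 58830.0028
NSP = 89334.2877


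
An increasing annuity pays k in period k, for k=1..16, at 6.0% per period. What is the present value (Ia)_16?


(Ia)_n = sum_{k=1}^{n} k * v^k, v = 1/(1+i)
v = 0.943396
Sum computed term by term:
(Ia)_16 = 73.5651


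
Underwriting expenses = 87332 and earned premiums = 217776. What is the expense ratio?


Expense ratio = expenses / premiums
= 87332 / 217776
= 0.401


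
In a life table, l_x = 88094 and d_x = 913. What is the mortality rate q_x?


q_x = d_x / l_x
= 913 / 88094
= 0.0104


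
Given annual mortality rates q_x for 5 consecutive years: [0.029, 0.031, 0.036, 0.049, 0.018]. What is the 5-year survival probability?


p_k = 1 - q_k for each year
Survival = product of (1 - q_k)
= 0.971 * 0.969 * 0.964 * 0.951 * 0.982
= 0.8471


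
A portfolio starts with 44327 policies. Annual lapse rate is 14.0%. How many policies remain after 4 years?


remaining = initial * (1 - lapse)^years
= 44327 * (1 - 0.14)^4
= 44327 * 0.547008
= 24247.2307


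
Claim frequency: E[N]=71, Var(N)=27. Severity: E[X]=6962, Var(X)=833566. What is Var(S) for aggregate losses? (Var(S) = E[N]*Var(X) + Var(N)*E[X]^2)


Var(S) = E[N]*Var(X) + Var(N)*E[X]^2
= 71*833566 + 27*6962^2
= 59183186 + 1308674988
= 1.3679e+09
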